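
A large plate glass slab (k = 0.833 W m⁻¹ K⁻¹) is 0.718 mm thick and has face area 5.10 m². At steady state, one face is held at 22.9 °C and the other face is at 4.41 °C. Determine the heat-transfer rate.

Q = 1.09×10^5 W

Q = kA·ΔT/L = 0.833 × 5.10 × |22.9 °C − 4.41 °C| / 7.18×10^-4 = 1.09×10^5 W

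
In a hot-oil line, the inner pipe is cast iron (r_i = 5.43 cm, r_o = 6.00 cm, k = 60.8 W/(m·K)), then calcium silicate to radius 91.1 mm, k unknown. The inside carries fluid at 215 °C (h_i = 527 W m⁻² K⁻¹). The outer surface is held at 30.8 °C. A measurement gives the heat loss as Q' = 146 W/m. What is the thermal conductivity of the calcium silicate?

k = 0.0529 W/m·K

ΣR = ΔT/Q' = |215 − 30.8|/146 = 1.262 m·K/W
Known resistances:
  R'_conv,in = 1/(2πr h) = 1/(2π·0.0543·527) = 0.005562 m·K/W
  R'_cast iron = ln(0.0600/0.0543)/(2πk) = 0.09982/(2π·60.8) = 2.613×10^-4 m·K/W
R_calcium silicate = ΣR − ΣR_known = 1.262 − 0.005823 = 1.256 m·K/W
ln(r₂/r₁)/(2πk) = 1.256 ⇒ k = 0.4176/(2π·1.256) = 0.0529 W/m·K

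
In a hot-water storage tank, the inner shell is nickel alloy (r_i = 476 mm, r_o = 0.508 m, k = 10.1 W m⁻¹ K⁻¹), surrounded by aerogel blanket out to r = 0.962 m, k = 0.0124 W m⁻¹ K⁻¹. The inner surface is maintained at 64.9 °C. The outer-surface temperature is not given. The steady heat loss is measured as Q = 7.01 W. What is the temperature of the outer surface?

T_out = 23.1 °C

Series resistances:
  R_nickel alloy = (1/0.476 − 1/0.508)/(4πk) = 0.1323/(4π·10.1) = 0.001043 K/W
  R_aerogel blanket = (1/0.508 − 1/0.962)/(4πk) = 0.9290/(4π·0.0124) = 5.962 K/W
ΣR = 5.963 K/W
ΔT = Q·ΣR = 7.01 × 5.963 = 41.80 K
Heat flows outward, so T_out = T_in − ΔT = 64.9 − 41.80 = 23.1 °C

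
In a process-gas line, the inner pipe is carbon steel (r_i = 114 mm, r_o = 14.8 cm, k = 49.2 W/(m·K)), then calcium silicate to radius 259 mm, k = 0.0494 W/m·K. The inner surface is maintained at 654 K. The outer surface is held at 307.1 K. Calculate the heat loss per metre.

Treat each layer as a resistance in series:
  R'_carbon steel = ln(0.148/0.114)/(2πk) = 0.2610/(2π·49.2) = 8.443×10^-4 m·K/W
  R'_calcium silicate = ln(0.259/0.148)/(2πk) = 0.5596/(2π·0.0494) = 1.803 m·K/W
ΣR = 8.443×10^-4 + 1.803 = 1.804 m·K/W
Q' = ΔT/ΣR = (654 K − 307.1 K)/1.804 = 192 W/m

Q' = 192 W/m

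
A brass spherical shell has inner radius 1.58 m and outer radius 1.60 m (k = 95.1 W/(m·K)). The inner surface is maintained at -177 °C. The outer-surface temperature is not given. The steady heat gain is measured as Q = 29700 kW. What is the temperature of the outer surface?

T_out = 19.6 °C

Series resistances:
  R_brass = (1/1.58 − 1/1.60)/(4πk) = 0.007911/(4π·95.1) = 6.620×10^-6 K/W
ΣR = 6.620×10^-6 K/W
ΔT = Q·ΣR = 2.97×10^7 × 6.620×10^-6 = 196.6 K
Heat flows inward, so T_out = T_in + ΔT = -177 + 196.6 = 19.6 °C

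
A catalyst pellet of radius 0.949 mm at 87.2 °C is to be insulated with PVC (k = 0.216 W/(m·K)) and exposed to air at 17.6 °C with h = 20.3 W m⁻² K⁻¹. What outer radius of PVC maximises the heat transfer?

r_cr = 2.13 cm

For a sphere, r_cr = 2k_ins/h = 2·0.216/20.3 = 0.0213 m = 2.13 cm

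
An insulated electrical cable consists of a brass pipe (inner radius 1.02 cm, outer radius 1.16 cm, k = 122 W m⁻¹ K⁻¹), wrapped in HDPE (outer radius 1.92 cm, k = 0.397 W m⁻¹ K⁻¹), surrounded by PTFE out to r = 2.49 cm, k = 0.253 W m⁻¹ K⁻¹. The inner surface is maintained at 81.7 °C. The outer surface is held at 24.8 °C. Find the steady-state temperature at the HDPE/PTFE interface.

Treat each layer as a resistance in series:
  R'_brass = ln(0.0116/0.0102)/(2πk) = 0.1286/(2π·122) = 1.678×10^-4 m·K/W
  R'_HDPE = ln(0.0192/0.0116)/(2πk) = 0.5039/(2π·0.397) = 0.2020 m·K/W
  R'_PTFE = ln(0.0249/0.0192)/(2πk) = 0.2600/(2π·0.253) = 0.1635 m·K/W
ΣR = 1.678×10^-4 + 0.2020 + 0.1635 = 0.3657 m·K/W
Q' = ΔT/ΣR = (81.7 °C − 24.8 °C)/0.3657 = 155.6 W/m
From the inner boundary to the HDPE/PTFE interface, ΣR_partial = 0.2022 m·K/W.
T_interface = T_in − Q'·ΣR_partial = 81.7 °C − (155.6)(0.2022) = 50.2 °C

T = 50.2 °C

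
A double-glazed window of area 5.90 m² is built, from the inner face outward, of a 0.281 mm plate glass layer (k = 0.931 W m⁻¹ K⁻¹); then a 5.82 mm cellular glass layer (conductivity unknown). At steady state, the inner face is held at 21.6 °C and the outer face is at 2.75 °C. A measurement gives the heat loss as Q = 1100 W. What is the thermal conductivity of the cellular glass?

ΣR = ΔT/Q = |21.6 − 2.75|/1100 = 0.01714 K/W
Known resistances:
  R_plate glass = L/(kA) = 2.81×10^-4/(0.931·5.90) = 5.116×10^-5 K/W
R_cellular glass = ΣR − ΣR_known = 0.01714 − 5.116×10^-5 = 0.01709 K/W
L/(kA) = 0.01709 ⇒ k = 0.00582/(0.01709·5.90) = 0.0577 W/m·K

k = 0.0577 W/m·K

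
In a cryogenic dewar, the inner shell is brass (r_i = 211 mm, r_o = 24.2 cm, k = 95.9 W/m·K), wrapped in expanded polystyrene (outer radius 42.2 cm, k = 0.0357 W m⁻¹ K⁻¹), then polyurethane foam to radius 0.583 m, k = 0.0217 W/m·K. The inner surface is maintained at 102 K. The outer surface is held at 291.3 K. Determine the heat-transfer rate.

Q = 29.9 W

Resistance network (inner→outer):
  R_brass = (1/0.211 − 1/0.242)/(4πk) = 0.6071/(4π·95.9) = 5.038×10^-4 K/W
  R_expanded polystyrene = (1/0.242 − 1/0.422)/(4πk) = 1.763/(4π·0.0357) = 3.929 K/W
  R_polyurethane foam = (1/0.422 − 1/0.583)/(4πk) = 0.6544/(4π·0.0217) = 2.400 K/W
ΣR = 5.038×10^-4 + 3.929 + 2.400 = 6.330 K/W
Q = ΔT/ΣR = (102 K − 291.3 K)/6.330 = -29.9 W
(Negative Q ⇒ heat flows inward; heat gain = 29.9 W.)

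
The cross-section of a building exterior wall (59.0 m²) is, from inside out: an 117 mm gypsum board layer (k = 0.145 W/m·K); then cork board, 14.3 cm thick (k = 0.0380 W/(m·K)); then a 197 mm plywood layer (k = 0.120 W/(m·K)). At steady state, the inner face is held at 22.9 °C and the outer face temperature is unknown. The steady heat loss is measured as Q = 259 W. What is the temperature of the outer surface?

T_out = -4.37 °C

Series resistances:
  R_gypsum board = L/(kA) = 0.117/(0.145·59.0) = 0.01368 K/W
  R_cork board = L/(kA) = 0.143/(0.0380·59.0) = 0.06378 K/W
  R_plywood = L/(kA) = 0.197/(0.120·59.0) = 0.02782 K/W
ΣR = 0.1053 K/W
ΔT = Q·ΣR = 259 × 0.1053 = 27.27 K
Heat flows outward, so T_out = T_in − ΔT = 22.9 − 27.27 = -4.37 °C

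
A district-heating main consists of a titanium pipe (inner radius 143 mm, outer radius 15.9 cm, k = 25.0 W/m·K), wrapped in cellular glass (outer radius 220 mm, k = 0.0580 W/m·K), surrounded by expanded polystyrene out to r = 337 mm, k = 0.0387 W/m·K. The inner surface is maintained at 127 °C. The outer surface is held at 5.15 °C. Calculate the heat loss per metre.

Series thermal resistances, inner to outer:
  R'_titanium = ln(0.159/0.143)/(2πk) = 0.1061/(2π·25.0) = 6.752×10^-4 m·K/W
  R'_cellular glass = ln(0.220/0.159)/(2πk) = 0.3247/(2π·0.0580) = 0.8911 m·K/W
  R'_expanded polystyrene = ln(0.337/0.220)/(2πk) = 0.4265/(2π·0.0387) = 1.754 m·K/W
ΣR = 6.752×10^-4 + 0.8911 + 1.754 = 2.646 m·K/W
Q' = ΔT/ΣR = (127 °C − 5.15 °C)/2.646 = 46.1 W/m

Q' = 46.1 W/m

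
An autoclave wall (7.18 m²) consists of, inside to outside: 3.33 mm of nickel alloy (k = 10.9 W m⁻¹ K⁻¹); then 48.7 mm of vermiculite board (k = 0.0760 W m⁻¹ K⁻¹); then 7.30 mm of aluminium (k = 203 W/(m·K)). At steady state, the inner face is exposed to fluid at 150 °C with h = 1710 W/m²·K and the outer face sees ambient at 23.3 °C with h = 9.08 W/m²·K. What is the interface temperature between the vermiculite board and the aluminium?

T = 41.9 °C

Treat each layer as a resistance in series:
  R_conv,in = 1/(hA) = 1/(1710·7.18) = 8.145×10^-5 K/W
  R_nickel alloy = L/(kA) = 0.00333/(10.9·7.18) = 4.255×10^-5 K/W
  R_vermiculite board = L/(kA) = 0.0487/(0.0760·7.18) = 0.08925 K/W
  R_aluminium = L/(kA) = 0.00730/(203·7.18) = 5.008×10^-6 K/W
  R_conv,out = 1/(hA) = 1/(9.08·7.18) = 0.01534 K/W
ΣR = 8.145×10^-5 + 4.255×10^-5 + 0.08925 + 5.008×10^-6 + 0.01534 = 0.1047 K/W
Q = ΔT/ΣR = (150 °C − 23.3 °C)/0.1047 = 1210 W
From the inner boundary to the vermiculite board/aluminium interface, ΣR_partial = 0.08937 K/W.
T_interface = T_in − Q·ΣR_partial = 150 °C − (1210)(0.08937) = 41.9 °C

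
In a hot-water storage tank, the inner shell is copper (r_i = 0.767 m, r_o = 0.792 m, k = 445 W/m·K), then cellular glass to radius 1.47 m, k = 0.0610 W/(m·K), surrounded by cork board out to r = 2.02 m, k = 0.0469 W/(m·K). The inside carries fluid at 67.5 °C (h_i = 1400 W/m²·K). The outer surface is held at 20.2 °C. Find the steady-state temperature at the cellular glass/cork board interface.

T = 34.0 °C

Resistance network (inner→outer):
  R_conv,in = 1/(4πr²h) = 1/(4π·0.767²·1400) = 9.662×10^-5 K/W
  R_copper = (1/0.767 − 1/0.792)/(4πk) = 0.04115/(4π·445) = 7.360×10^-6 K/W
  R_cellular glass = (1/0.792 − 1/1.47)/(4πk) = 0.5824/(4π·0.0610) = 0.7597 K/W
  R_cork board = (1/1.47 − 1/2.02)/(4πk) = 0.1852/(4π·0.0469) = 0.3143 K/W
ΣR = 9.662×10^-5 + 7.360×10^-6 + 0.7597 + 0.3143 = 1.074 K/W
Q = ΔT/ΣR = (67.5 °C − 20.2 °C)/1.074 = 44.04 W
From the inner boundary to the cellular glass/cork board interface, ΣR_partial = 0.7598 K/W.
T_interface = T_in − Q·ΣR_partial = 67.5 °C − (44.04)(0.7598) = 34.0 °C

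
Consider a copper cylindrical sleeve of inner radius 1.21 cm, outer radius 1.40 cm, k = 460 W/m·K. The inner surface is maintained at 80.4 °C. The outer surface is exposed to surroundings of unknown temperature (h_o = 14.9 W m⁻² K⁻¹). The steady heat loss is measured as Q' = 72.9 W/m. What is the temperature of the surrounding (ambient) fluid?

T_out = 24.8 °C

Series resistances:
  R'_copper = ln(0.0140/0.0121)/(2πk) = 0.1459/(2π·460) = 5.046×10^-5 m·K/W
  R'_conv,out = 1/(2πr h) = 1/(2π·0.0140·14.9) = 0.7630 m·K/W
ΣR = 0.7630 m·K/W
ΔT = Q'·ΣR = 72.9 × 0.7630 = 55.62 K
Heat flows outward, so T_out = T_in − ΔT = 80.4 − 55.62 = 24.8 °C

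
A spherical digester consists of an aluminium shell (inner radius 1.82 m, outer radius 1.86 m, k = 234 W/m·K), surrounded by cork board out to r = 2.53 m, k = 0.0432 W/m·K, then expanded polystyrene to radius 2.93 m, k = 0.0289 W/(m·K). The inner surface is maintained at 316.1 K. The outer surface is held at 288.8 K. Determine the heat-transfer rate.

Q = 66.4 W

Series thermal resistances, inner to outer:
  R_aluminium = (1/1.82 − 1/1.86)/(4πk) = 0.01182/(4π·234) = 4.018×10^-6 K/W
  R_cork board = (1/1.86 − 1/2.53)/(4πk) = 0.1424/(4π·0.0432) = 0.2623 K/W
  R_expanded polystyrene = (1/2.53 − 1/2.93)/(4πk) = 0.05396/(4π·0.0289) = 0.1486 K/W
ΣR = 4.018×10^-6 + 0.2623 + 0.1486 = 0.4109 K/W
Q = ΔT/ΣR = (316.1 K − 288.8 K)/0.4109 = 66.4 W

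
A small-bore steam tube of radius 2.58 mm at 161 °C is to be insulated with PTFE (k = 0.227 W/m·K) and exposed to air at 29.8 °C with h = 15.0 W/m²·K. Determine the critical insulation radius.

For a cylinder, r_cr = k_ins/h = 0.227/15.0 = 0.0151 m = 1.51 cm

r_cr = 1.51 cm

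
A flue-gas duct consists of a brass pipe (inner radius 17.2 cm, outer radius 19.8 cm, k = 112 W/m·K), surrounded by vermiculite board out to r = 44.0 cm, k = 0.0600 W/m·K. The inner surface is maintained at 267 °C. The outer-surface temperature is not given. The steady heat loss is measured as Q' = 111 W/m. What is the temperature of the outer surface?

T_out = 31.9 °C

Series resistances:
  R'_brass = ln(0.198/0.172)/(2πk) = 0.1408/(2π·112) = 2.000×10^-4 m·K/W
  R'_vermiculite board = ln(0.440/0.198)/(2πk) = 0.7985/(2π·0.0600) = 2.118 m·K/W
ΣR = 2.118 m·K/W
ΔT = Q'·ΣR = 111 × 2.118 = 235.1 K
Heat flows outward, so T_out = T_in − ΔT = 267 − 235.1 = 31.9 °C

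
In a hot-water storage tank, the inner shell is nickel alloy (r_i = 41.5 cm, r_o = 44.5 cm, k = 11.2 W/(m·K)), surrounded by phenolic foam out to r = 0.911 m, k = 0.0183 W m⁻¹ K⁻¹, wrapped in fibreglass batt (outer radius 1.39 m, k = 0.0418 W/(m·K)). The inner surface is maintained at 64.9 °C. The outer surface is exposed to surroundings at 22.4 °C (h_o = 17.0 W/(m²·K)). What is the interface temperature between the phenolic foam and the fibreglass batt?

T = 27.8 °C

Resistance network (inner→outer):
  R_nickel alloy = (1/0.415 − 1/0.445)/(4πk) = 0.1624/(4π·11.2) = 0.001154 K/W
  R_phenolic foam = (1/0.445 − 1/0.911)/(4πk) = 1.149/(4π·0.0183) = 4.999 K/W
  R_fibreglass batt = (1/0.911 − 1/1.39)/(4πk) = 0.3783/(4π·0.0418) = 0.7201 K/W
  R_conv,out = 1/(4πr²h) = 1/(4π·1.39²·17.0) = 0.002423 K/W
ΣR = 0.001154 + 4.999 + 0.7201 + 0.002423 = 5.723 K/W
Q = ΔT/ΣR = (64.9 °C − 22.4 °C)/5.723 = 7.426 W
From the inner boundary to the phenolic foam/fibreglass batt interface, ΣR_partial = 5.000 K/W.
T_interface = T_in − Q·ΣR_partial = 64.9 °C − (7.426)(5.000) = 27.8 °C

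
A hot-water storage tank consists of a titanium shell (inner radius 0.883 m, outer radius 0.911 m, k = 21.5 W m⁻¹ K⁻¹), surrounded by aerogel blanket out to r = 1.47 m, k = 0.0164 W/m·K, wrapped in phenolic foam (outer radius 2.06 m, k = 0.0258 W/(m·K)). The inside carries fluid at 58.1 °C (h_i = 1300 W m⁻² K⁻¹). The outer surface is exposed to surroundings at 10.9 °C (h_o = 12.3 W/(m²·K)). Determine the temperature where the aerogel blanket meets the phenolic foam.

Series thermal resistances, inner to outer:
  R_conv,in = 1/(4πr²h) = 1/(4π·0.883²·1300) = 7.851×10^-5 K/W
  R_titanium = (1/0.883 − 1/0.911)/(4πk) = 0.03481/(4π·21.5) = 1.288×10^-4 K/W
  R_aerogel blanket = (1/0.911 − 1/1.47)/(4πk) = 0.4174/(4π·0.0164) = 2.025 K/W
  R_phenolic foam = (1/1.47 − 1/2.06)/(4πk) = 0.1948/(4π·0.0258) = 0.6009 K/W
  R_conv,out = 1/(4πr²h) = 1/(4π·2.06²·12.3) = 0.001525 K/W
ΣR = 7.851×10^-5 + 1.288×10^-4 + 2.025 + 0.6009 + 0.001525 = 2.628 K/W
Q = ΔT/ΣR = (58.1 °C − 10.9 °C)/2.628 = 17.96 W
From the inner boundary to the aerogel blanket/phenolic foam interface, ΣR_partial = 2.025 K/W.
T_interface = T_in − Q·ΣR_partial = 58.1 °C − (17.96)(2.025) = 21.7 °C

T = 21.7 °C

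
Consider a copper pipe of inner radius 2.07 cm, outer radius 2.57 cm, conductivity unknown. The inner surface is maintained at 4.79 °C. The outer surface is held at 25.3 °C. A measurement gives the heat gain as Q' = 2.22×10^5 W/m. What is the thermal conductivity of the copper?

ΣR = ΔT/Q' = |4.79 − 25.3|/2.22×10^5 = 9.239×10^-5 m·K/W
ln(r₂/r₁)/(2πk) = 9.239×10^-5 ⇒ k = 0.2164/(2π·9.239×10^-5) = 373 W/m·K

k = 373 W/m·K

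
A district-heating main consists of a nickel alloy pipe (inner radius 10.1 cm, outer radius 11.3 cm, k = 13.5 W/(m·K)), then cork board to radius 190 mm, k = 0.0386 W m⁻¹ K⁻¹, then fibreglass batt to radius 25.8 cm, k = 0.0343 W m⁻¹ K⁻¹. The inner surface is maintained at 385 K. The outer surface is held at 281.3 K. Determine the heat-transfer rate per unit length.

Series thermal resistances, inner to outer:
  R'_nickel alloy = ln(0.113/0.101)/(2πk) = 0.1123/(2π·13.5) = 0.001324 m·K/W
  R'_cork board = ln(0.190/0.113)/(2πk) = 0.5196/(2π·0.0386) = 2.143 m·K/W
  R'_fibreglass batt = ln(0.258/0.190)/(2πk) = 0.3059/(2π·0.0343) = 1.420 m·K/W
ΣR = 0.001324 + 2.143 + 1.420 = 3.564 m·K/W
Q' = ΔT/ΣR = (385 K − 281.3 K)/3.564 = 29.1 W/m

Q' = 29.1 W/m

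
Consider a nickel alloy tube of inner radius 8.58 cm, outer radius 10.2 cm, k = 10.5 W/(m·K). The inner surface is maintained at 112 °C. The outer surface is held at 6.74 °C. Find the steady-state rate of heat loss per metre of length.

Q' = 2πk·ΔT/ln(r₂/r₁) = 2π × 10.5 × 105.26 / ln(0.102/0.0858) = 40200 W/m

Q' = 40.2 kW/m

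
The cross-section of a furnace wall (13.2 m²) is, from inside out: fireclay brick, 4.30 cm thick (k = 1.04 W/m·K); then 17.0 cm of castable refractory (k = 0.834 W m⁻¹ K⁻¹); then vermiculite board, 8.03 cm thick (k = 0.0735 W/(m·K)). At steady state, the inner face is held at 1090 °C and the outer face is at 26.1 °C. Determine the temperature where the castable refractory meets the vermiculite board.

Treat each layer as a resistance in series:
  R_fireclay brick = L/(kA) = 0.0430/(1.04·13.2) = 0.003132 K/W
  R_castable refractory = L/(kA) = 0.170/(0.834·13.2) = 0.01544 K/W
  R_vermiculite board = L/(kA) = 0.0803/(0.0735·13.2) = 0.08277 K/W
ΣR = 0.003132 + 0.01544 + 0.08277 = 0.1013 K/W
Q = ΔT/ΣR = (1090 °C − 26.1 °C)/0.1013 = 10500 W
From the inner boundary to the castable refractory/vermiculite board interface, ΣR_partial = 0.01857 K/W.
T_interface = T_in − Q·ΣR_partial = 1090 °C − (10500)(0.01857) = 895 °C

T = 895 °C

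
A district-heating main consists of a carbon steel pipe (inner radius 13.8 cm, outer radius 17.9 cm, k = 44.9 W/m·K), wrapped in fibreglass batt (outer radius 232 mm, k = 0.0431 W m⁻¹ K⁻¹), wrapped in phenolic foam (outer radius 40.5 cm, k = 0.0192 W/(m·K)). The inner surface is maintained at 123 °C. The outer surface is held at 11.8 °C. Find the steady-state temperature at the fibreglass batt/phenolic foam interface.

Treat each layer as a resistance in series:
  R'_carbon steel = ln(0.179/0.138)/(2πk) = 0.2601/(2π·44.9) = 9.221×10^-4 m·K/W
  R'_fibreglass batt = ln(0.232/0.179)/(2πk) = 0.2594/(2π·0.0431) = 0.9577 m·K/W
  R'_phenolic foam = ln(0.405/0.232)/(2πk) = 0.5571/(2π·0.0192) = 4.618 m·K/W
ΣR = 9.221×10^-4 + 0.9577 + 4.618 = 5.577 m·K/W
Q' = ΔT/ΣR = (123 °C − 11.8 °C)/5.577 = 19.94 W/m
From the inner boundary to the fibreglass batt/phenolic foam interface, ΣR_partial = 0.9586 m·K/W.
T_interface = T_in − Q'·ΣR_partial = 123 °C − (19.94)(0.9586) = 104 °C

T = 104 °C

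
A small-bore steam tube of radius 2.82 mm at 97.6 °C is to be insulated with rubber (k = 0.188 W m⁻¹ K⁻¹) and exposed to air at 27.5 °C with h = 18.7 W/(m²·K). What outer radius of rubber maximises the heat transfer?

r_cr = 1.01 cm

For a cylinder, r_cr = k_ins/h = 0.188/18.7 = 0.0101 m = 1.01 cm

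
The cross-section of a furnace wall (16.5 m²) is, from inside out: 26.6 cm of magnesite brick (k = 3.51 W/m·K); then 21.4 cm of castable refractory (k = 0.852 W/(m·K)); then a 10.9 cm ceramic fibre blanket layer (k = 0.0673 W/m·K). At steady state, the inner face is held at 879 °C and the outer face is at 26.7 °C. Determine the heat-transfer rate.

Q = 7.22 kW

Treat each layer as a resistance in series:
  R_magnesite brick = L/(kA) = 0.266/(3.51·16.5) = 0.004593 K/W
  R_castable refractory = L/(kA) = 0.214/(0.852·16.5) = 0.01522 K/W
  R_ceramic fibre blanket = L/(kA) = 0.109/(0.0673·16.5) = 0.09816 K/W
ΣR = 0.004593 + 0.01522 + 0.09816 = 0.1180 K/W
Q = ΔT/ΣR = (879 °C − 26.7 °C)/0.1180 = 7220 W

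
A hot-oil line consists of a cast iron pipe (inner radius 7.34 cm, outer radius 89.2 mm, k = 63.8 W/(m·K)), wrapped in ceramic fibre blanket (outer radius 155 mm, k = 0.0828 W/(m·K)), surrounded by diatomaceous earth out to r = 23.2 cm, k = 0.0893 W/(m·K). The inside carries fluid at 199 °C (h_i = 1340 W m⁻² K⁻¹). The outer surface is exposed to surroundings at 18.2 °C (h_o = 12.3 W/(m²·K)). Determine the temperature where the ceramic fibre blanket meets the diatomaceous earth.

T = 94.4 °C

Resistance network (inner→outer):
  R'_conv,in = 1/(2πr h) = 1/(2π·0.0734·1340) = 0.001618 m·K/W
  R'_cast iron = ln(0.0892/0.0734)/(2πk) = 0.1950/(2π·63.8) = 4.863×10^-4 m·K/W
  R'_ceramic fibre blanket = ln(0.155/0.0892)/(2πk) = 0.5525/(2π·0.0828) = 1.062 m·K/W
  R'_diatomaceous earth = ln(0.232/0.155)/(2πk) = 0.4033/(2π·0.0893) = 0.7188 m·K/W
  R'_conv,out = 1/(2πr h) = 1/(2π·0.232·12.3) = 0.05577 m·K/W
ΣR = 0.001618 + 4.863×10^-4 + 1.062 + 0.7188 + 0.05577 = 1.839 m·K/W
Q' = ΔT/ΣR = (199 °C − 18.2 °C)/1.839 = 98.31 W/m
From the inner boundary to the ceramic fibre blanket/diatomaceous earth interface, ΣR_partial = 1.064 m·K/W.
T_interface = T_in − Q'·ΣR_partial = 199 °C − (98.31)(1.064) = 94.4 °C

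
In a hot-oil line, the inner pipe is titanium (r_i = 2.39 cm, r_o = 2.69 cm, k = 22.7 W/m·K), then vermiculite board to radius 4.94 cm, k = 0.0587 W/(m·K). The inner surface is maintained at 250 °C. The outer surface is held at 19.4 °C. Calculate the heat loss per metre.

Q' = 140 W/m

Resistance network (inner→outer):
  R'_titanium = ln(0.0269/0.0239)/(2πk) = 0.1182/(2π·22.7) = 8.291×10^-4 m·K/W
  R'_vermiculite board = ln(0.0494/0.0269)/(2πk) = 0.6078/(2π·0.0587) = 1.648 m·K/W
ΣR = 8.291×10^-4 + 1.648 = 1.649 m·K/W
Q' = ΔT/ΣR = (250 °C − 19.4 °C)/1.649 = 140 W/m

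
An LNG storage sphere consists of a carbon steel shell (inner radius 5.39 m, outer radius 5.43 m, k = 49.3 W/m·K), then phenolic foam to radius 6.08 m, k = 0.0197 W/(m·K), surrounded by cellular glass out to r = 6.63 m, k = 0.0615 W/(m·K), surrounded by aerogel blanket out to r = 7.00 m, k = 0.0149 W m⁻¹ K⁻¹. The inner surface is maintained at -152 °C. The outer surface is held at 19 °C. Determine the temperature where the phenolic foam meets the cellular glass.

Series thermal resistances, inner to outer:
  R_carbon steel = (1/5.39 − 1/5.43)/(4πk) = 0.001367/(4π·49.3) = 2.206×10^-6 K/W
  R_phenolic foam = (1/5.43 − 1/6.08)/(4πk) = 0.01969/(4π·0.0197) = 0.07953 K/W
  R_cellular glass = (1/6.08 − 1/6.63)/(4πk) = 0.01364/(4π·0.0615) = 0.01765 K/W
  R_aerogel blanket = (1/6.63 − 1/7.00)/(4πk) = 0.007972/(4π·0.0149) = 0.04258 K/W
ΣR = 2.206×10^-6 + 0.07953 + 0.01765 + 0.04258 = 0.1398 K/W
Q = ΔT/ΣR = (-152 °C − 19 °C)/0.1398 = -1223 W
From the inner boundary to the phenolic foam/cellular glass interface, ΣR_partial = 0.07953 K/W.
T_interface = T_in − Q·ΣR_partial = -152 °C − (-1223)(0.07953) = -54.7 °C

T = -54.7 °C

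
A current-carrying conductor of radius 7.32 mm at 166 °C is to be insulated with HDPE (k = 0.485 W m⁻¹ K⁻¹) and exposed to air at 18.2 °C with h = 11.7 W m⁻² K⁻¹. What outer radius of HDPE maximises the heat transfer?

r_cr = 4.15 cm

For a cylinder, r_cr = k_ins/h = 0.485/11.7 = 0.0415 m = 4.15 cm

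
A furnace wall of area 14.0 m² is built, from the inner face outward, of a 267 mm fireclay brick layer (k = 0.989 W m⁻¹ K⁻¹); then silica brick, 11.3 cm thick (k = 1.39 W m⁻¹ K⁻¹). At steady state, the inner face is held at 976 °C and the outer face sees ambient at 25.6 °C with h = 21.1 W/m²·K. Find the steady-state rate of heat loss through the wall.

Q = 33.4 kW

Treat each layer as a resistance in series:
  R_fireclay brick = L/(kA) = 0.267/(0.989·14.0) = 0.01928 K/W
  R_silica brick = L/(kA) = 0.113/(1.39·14.0) = 0.005807 K/W
  R_conv,out = 1/(hA) = 1/(21.1·14.0) = 0.003385 K/W
ΣR = 0.01928 + 0.005807 + 0.003385 = 0.02847 K/W
Q = ΔT/ΣR = (976 °C − 25.6 °C)/0.02847 = 33400 W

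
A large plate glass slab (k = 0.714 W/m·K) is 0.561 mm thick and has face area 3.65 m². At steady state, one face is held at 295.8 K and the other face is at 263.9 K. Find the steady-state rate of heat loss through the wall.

Q = kA·ΔT/L = 0.714 × 3.65 × |295.8 K − 263.9 K| / 5.61×10^-4 = 1.48×10^5 W

Q = 148 kW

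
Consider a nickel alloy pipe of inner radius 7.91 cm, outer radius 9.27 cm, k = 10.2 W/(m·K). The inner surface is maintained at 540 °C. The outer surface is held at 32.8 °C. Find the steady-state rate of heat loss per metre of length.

Q' = 2.05×10^5 W/m

Q' = 2πk·ΔT/ln(r₂/r₁) = 2π × 10.2 × 507.2 / ln(0.0927/0.0791) = 2.05×10^5 W/m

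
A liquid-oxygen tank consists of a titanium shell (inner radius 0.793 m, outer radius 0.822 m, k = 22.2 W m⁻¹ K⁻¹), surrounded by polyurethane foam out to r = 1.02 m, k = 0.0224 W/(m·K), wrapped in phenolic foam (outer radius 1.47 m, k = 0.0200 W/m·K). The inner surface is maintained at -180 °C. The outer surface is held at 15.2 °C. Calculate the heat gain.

Q = 96.0 W

Resistance network (inner→outer):
  R_titanium = (1/0.793 − 1/0.822)/(4πk) = 0.04449/(4π·22.2) = 1.595×10^-4 K/W
  R_polyurethane foam = (1/0.822 − 1/1.02)/(4πk) = 0.2362/(4π·0.0224) = 0.8389 K/W
  R_phenolic foam = (1/1.02 − 1/1.47)/(4πk) = 0.3001/(4π·0.0200) = 1.194 K/W
ΣR = 1.595×10^-4 + 0.8389 + 1.194 = 2.033 K/W
Q = ΔT/ΣR = (-180 °C − 15.2 °C)/2.033 = -96.0 W
(Negative Q ⇒ heat flows inward; heat gain = 96.0 W.)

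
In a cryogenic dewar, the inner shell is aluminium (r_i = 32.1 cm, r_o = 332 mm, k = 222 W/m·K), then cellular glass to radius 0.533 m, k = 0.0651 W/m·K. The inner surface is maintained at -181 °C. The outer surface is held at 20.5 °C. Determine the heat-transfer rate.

Treat each layer as a resistance in series:
  R_aluminium = (1/0.321 − 1/0.332)/(4πk) = 0.1032/(4π·222) = 3.700×10^-5 K/W
  R_cellular glass = (1/0.332 − 1/0.533)/(4πk) = 1.136/(4π·0.0651) = 1.388 K/W
ΣR = 3.700×10^-5 + 1.388 = 1.388 K/W
Q = ΔT/ΣR = (-181 °C − 20.5 °C)/1.388 = -145 W
(Negative Q ⇒ heat flows inward; heat gain = 145 W.)

Q = 145 W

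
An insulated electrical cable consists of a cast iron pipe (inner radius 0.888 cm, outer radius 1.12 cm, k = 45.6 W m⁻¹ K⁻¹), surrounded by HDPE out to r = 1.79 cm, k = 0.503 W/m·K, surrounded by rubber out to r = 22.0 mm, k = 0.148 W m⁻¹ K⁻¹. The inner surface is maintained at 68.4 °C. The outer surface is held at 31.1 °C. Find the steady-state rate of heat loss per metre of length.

Q' = 101 W/m

Series thermal resistances, inner to outer:
  R'_cast iron = ln(0.0112/0.00888)/(2πk) = 0.2321/(2π·45.6) = 8.101×10^-4 m·K/W
  R'_HDPE = ln(0.0179/0.0112)/(2πk) = 0.4689/(2π·0.503) = 0.1484 m·K/W
  R'_rubber = ln(0.0220/0.0179)/(2πk) = 0.2062/(2π·0.148) = 0.2218 m·K/W
ΣR = 8.101×10^-4 + 0.1484 + 0.2218 = 0.3710 m·K/W
Q' = ΔT/ΣR = (68.4 °C − 31.1 °C)/0.3710 = 101 W/m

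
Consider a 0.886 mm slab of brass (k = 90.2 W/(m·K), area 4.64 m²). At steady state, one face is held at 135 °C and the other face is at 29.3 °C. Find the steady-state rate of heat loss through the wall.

Q = 49900 kW

Q = kA·ΔT/L = 90.2 × 4.64 × |135 °C − 29.3 °C| / 8.86×10^-4 = 4.99×10^7 W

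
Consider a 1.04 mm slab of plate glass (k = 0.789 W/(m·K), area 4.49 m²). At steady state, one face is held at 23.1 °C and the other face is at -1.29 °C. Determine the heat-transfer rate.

Q = 83.1 kW

Q = kA·ΔT/L = 0.789 × 4.49 × |23.1 °C − -1.29 °C| / 0.00104 = 83100 W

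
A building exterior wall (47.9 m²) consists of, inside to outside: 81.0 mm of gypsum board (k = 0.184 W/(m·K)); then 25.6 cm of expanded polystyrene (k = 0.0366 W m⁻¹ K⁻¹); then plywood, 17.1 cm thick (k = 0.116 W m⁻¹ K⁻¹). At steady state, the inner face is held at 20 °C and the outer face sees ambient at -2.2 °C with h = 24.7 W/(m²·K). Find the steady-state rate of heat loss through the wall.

Q = 119 W

Treat each layer as a resistance in series:
  R_gypsum board = L/(kA) = 0.0810/(0.184·47.9) = 0.009190 K/W
  R_expanded polystyrene = L/(kA) = 0.256/(0.0366·47.9) = 0.1460 K/W
  R_plywood = L/(kA) = 0.171/(0.116·47.9) = 0.03078 K/W
  R_conv,out = 1/(hA) = 1/(24.7·47.9) = 8.452×10^-4 K/W
ΣR = 0.009190 + 0.1460 + 0.03078 + 8.452×10^-4 = 0.1868 K/W
Q = ΔT/ΣR = (20 °C − -2.2 °C)/0.1868 = 119 W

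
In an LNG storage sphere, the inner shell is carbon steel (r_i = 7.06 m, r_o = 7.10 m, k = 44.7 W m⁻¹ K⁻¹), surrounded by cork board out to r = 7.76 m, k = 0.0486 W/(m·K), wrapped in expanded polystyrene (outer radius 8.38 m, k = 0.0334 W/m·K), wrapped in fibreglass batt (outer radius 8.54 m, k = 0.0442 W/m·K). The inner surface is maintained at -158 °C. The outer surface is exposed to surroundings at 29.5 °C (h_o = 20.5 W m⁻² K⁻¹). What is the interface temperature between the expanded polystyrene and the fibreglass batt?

T = 13.0 °C

Series thermal resistances, inner to outer:
  R_carbon steel = (1/7.06 − 1/7.10)/(4πk) = 7.980×10^-4/(4π·44.7) = 1.421×10^-6 K/W
  R_cork board = (1/7.10 − 1/7.76)/(4πk) = 0.01198/(4π·0.0486) = 0.01961 K/W
  R_expanded polystyrene = (1/7.76 − 1/8.38)/(4πk) = 0.009534/(4π·0.0334) = 0.02272 K/W
  R_fibreglass batt = (1/8.38 − 1/8.54)/(4πk) = 0.002236/(4π·0.0442) = 0.004025 K/W
  R_conv,out = 1/(4πr²h) = 1/(4π·8.54²·20.5) = 5.323×10^-5 K/W
ΣR = 1.421×10^-6 + 0.01961 + 0.02272 + 0.004025 + 5.323×10^-5 = 0.04641 K/W
Q = ΔT/ΣR = (-158 °C − 29.5 °C)/0.04641 = -4040 W
From the inner boundary to the expanded polystyrene/fibreglass batt interface, ΣR_partial = 0.04233 K/W.
T_interface = T_in − Q·ΣR_partial = -158 °C − (-4040)(0.04233) = 13.0 °C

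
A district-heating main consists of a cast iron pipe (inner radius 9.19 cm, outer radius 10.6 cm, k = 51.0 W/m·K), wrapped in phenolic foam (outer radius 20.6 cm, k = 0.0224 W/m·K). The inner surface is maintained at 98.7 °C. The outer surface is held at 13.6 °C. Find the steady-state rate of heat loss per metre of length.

Treat each layer as a resistance in series:
  R'_cast iron = ln(0.106/0.0919)/(2πk) = 0.1427/(2π·51.0) = 4.454×10^-4 m·K/W
  R'_phenolic foam = ln(0.206/0.106)/(2πk) = 0.6644/(2π·0.0224) = 4.721 m·K/W
ΣR = 4.454×10^-4 + 4.721 = 4.721 m·K/W
Q' = ΔT/ΣR = (98.7 °C − 13.6 °C)/4.721 = 18.0 W/m

Q' = 18.0 W/m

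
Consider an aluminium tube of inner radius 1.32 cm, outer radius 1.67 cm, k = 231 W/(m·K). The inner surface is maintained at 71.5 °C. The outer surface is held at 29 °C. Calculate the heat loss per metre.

Q' = 2.62×10^5 W/m

Q' = 2πk·ΔT/ln(r₂/r₁) = 2π × 231 × 42.5 / ln(0.0167/0.0132) = 2.62×10^5 W/m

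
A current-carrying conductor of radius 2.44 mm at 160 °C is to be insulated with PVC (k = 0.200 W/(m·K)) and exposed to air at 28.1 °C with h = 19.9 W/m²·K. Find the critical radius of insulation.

r_cr = 1.01 cm

For a cylinder, r_cr = k_ins/h = 0.200/19.9 = 0.0101 m = 1.01 cm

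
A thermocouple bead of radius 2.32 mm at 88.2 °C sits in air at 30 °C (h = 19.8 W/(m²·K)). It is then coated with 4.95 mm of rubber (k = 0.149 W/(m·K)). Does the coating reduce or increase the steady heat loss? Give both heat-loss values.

increases: 0.0779 → 0.250 W

Critical radius for a sphere: r_cr = 2k/h = 0.0151 m = 1.51 cm.
Outer radius after coating: r₂ = 0.00232 + 0.00495 = 0.00727 m.
Since r₁ < r_cr and r₂ ≤ r_cr, the coating moves toward the maximum at r_cr — heat loss rises.
Bare: R = 1/(4πr₁²h) = 746.7 K/W; Q = 58.2/746.7 = 0.0779 W.
Coated: R = R_cond + R_conv = 232.8 K/W; Q = 58.2/232.8 = 0.250 W.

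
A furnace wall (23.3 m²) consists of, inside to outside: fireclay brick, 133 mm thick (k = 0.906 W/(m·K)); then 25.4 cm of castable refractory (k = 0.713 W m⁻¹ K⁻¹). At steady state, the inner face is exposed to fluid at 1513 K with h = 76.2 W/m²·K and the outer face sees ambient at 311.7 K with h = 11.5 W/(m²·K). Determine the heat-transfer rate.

Q = 46.4 kW

Resistance network (inner→outer):
  R_conv,in = 1/(hA) = 1/(76.2·23.3) = 5.632×10^-4 K/W
  R_fireclay brick = L/(kA) = 0.133/(0.906·23.3) = 0.006300 K/W
  R_castable refractory = L/(kA) = 0.254/(0.713·23.3) = 0.01529 K/W
  R_conv,out = 1/(hA) = 1/(11.5·23.3) = 0.003732 K/W
ΣR = 5.632×10^-4 + 0.006300 + 0.01529 + 0.003732 = 0.02589 K/W
Q = ΔT/ΣR = (1513 K − 311.7 K)/0.02589 = 46400 W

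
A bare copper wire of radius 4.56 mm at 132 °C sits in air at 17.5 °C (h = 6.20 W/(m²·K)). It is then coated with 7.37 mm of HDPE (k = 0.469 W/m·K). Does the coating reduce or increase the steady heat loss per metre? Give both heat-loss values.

increases: 20.3 → 46.2 W/m

Critical radius for a cylinder: r_cr = k/h = 0.0756 m = 7.56 cm.
Outer radius after coating: r₂ = 0.00456 + 0.00737 = 0.01193 m.
Since r₁ < r_cr and r₂ ≤ r_cr, the coating moves toward the maximum at r_cr — heat loss rises.
Bare: R = 1/(2πr₁h) = 5.629 m·K/W; Q = 114.5/5.629 = 20.3 W/m.
Coated: R = R_cond + R_conv = 2.478 m·K/W; Q = 114.5/2.478 = 46.2 W/m.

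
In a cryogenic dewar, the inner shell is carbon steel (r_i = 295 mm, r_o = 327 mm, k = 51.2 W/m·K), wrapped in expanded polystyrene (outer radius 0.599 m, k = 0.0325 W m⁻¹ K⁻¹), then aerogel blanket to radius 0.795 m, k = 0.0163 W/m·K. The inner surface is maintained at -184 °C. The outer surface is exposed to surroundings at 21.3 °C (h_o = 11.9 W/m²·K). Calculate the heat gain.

Q = 37.9 W

Series thermal resistances, inner to outer:
  R_carbon steel = (1/0.295 − 1/0.327)/(4πk) = 0.3317/(4π·51.2) = 5.156×10^-4 K/W
  R_expanded polystyrene = (1/0.327 − 1/0.599)/(4πk) = 1.389/(4π·0.0325) = 3.400 K/W
  R_aerogel blanket = (1/0.599 − 1/0.795)/(4πk) = 0.4116/(4π·0.0163) = 2.009 K/W
  R_conv,out = 1/(4πr²h) = 1/(4π·0.795²·11.9) = 0.01058 K/W
ΣR = 5.156×10^-4 + 3.400 + 2.009 + 0.01058 = 5.420 K/W
Q = ΔT/ΣR = (-184 °C − 21.3 °C)/5.420 = -37.9 W
(Negative Q ⇒ heat flows inward; heat gain = 37.9 W.)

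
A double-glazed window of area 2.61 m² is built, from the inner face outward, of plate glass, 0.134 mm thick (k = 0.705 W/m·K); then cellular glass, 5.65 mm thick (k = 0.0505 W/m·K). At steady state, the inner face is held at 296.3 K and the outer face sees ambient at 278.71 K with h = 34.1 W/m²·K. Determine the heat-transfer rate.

Resistance network (inner→outer):
  R_plate glass = L/(kA) = 1.34×10^-4/(0.705·2.61) = 7.282×10^-5 K/W
  R_cellular glass = L/(kA) = 0.00565/(0.0505·2.61) = 0.04287 K/W
  R_conv,out = 1/(hA) = 1/(34.1·2.61) = 0.01124 K/W
ΣR = 7.282×10^-5 + 0.04287 + 0.01124 = 0.05418 K/W
Q = ΔT/ΣR = (296.3 K − 278.71 K)/0.05418 = 325 W

Q = 325 W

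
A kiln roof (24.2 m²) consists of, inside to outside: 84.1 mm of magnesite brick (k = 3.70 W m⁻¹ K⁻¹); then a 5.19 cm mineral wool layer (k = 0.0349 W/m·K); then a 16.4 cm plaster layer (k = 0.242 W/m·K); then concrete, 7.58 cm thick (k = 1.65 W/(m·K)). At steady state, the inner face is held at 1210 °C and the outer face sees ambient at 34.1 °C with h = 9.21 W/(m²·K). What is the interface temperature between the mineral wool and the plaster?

Series thermal resistances, inner to outer:
  R_magnesite brick = L/(kA) = 0.0841/(3.70·24.2) = 9.392×10^-4 K/W
  R_mineral wool = L/(kA) = 0.0519/(0.0349·24.2) = 0.06145 K/W
  R_plaster = L/(kA) = 0.164/(0.242·24.2) = 0.02800 K/W
  R_concrete = L/(kA) = 0.0758/(1.65·24.2) = 0.001898 K/W
  R_conv,out = 1/(hA) = 1/(9.21·24.2) = 0.004487 K/W
ΣR = 9.392×10^-4 + 0.06145 + 0.02800 + 0.001898 + 0.004487 = 0.09677 K/W
Q = ΔT/ΣR = (1210 °C − 34.1 °C)/0.09677 = 12150 W
From the inner boundary to the mineral wool/plaster interface, ΣR_partial = 0.06239 K/W.
T_interface = T_in − Q·ΣR_partial = 1210 °C − (12150)(0.06239) = 452 °C

T = 452 °C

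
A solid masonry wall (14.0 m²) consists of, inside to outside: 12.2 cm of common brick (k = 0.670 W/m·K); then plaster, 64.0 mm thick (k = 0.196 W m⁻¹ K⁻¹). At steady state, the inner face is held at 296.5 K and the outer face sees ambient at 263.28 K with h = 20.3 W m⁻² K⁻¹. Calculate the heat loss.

Resistance network (inner→outer):
  R_common brick = L/(kA) = 0.122/(0.670·14.0) = 0.01301 K/W
  R_plaster = L/(kA) = 0.0640/(0.196·14.0) = 0.02332 K/W
  R_conv,out = 1/(hA) = 1/(20.3·14.0) = 0.003519 K/W
ΣR = 0.01301 + 0.02332 + 0.003519 = 0.03985 K/W
Q = ΔT/ΣR = (296.5 K − 263.28 K)/0.03985 = 834 W

Q = 834 W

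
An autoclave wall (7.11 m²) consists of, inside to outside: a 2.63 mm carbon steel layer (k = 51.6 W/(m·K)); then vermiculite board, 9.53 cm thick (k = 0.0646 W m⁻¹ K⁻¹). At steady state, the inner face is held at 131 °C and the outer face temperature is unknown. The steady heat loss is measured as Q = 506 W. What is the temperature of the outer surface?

T_out = 26.0 °C

Sum the resistances:
  R_carbon steel = L/(kA) = 0.00263/(51.6·7.11) = 7.169×10^-6 K/W
  R_vermiculite board = L/(kA) = 0.0953/(0.0646·7.11) = 0.2075 K/W
ΣR = 0.2075 K/W
ΔT = Q·ΣR = 506 × 0.2075 = 105.0 K
Heat flows outward, so T_out = T_in − ΔT = 131 − 105.0 = 26.0 °C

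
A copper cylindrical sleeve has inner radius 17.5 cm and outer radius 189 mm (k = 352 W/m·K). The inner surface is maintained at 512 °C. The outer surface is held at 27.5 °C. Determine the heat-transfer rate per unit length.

Q' = 13900 kW/m

Q' = 2πk·ΔT/ln(r₂/r₁) = 2π × 352 × 484.5 / ln(0.189/0.175) = 1.39×10^7 W/m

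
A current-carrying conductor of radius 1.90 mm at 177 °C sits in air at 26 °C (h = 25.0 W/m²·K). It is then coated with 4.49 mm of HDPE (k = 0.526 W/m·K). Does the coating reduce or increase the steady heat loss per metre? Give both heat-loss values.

Critical radius for a cylinder: r_cr = k/h = 0.0210 m = 2.10 cm.
Outer radius after coating: r₂ = 0.00190 + 0.00449 = 0.00639 m.
Since r₁ < r_cr and r₂ ≤ r_cr, the coating moves toward the maximum at r_cr — heat loss rises.
Bare: R = 1/(2πr₁h) = 3.351 m·K/W; Q = 151/3.351 = 45.1 W/m.
Coated: R = R_cond + R_conv = 1.363 m·K/W; Q = 151/1.363 = 111 W/m.

increases: 45.1 → 111 W/m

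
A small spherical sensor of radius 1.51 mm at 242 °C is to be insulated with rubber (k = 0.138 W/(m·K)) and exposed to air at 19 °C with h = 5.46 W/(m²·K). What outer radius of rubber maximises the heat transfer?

For a sphere, r_cr = 2k_ins/h = 2·0.138/5.46 = 0.0505 m = 5.05 cm

r_cr = 5.05 cm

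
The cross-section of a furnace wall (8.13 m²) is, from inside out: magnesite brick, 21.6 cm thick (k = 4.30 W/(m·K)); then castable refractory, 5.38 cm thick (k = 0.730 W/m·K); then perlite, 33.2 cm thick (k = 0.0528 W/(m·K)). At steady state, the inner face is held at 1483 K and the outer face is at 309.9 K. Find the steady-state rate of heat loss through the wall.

Q = 1490 W

Treat each layer as a resistance in series:
  R_magnesite brick = L/(kA) = 0.216/(4.30·8.13) = 0.006179 K/W
  R_castable refractory = L/(kA) = 0.0538/(0.730·8.13) = 0.009065 K/W
  R_perlite = L/(kA) = 0.332/(0.0528·8.13) = 0.7734 K/W
ΣR = 0.006179 + 0.009065 + 0.7734 = 0.7886 K/W
Q = ΔT/ΣR = (1483 K − 309.9 K)/0.7886 = 1490 W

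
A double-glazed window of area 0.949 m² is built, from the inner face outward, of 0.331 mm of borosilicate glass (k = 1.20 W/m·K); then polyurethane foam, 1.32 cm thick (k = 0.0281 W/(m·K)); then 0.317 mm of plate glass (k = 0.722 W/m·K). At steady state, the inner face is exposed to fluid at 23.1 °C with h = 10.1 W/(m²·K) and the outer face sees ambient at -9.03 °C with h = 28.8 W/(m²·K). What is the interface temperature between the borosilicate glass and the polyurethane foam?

Resistance network (inner→outer):
  R_conv,in = 1/(hA) = 1/(10.1·0.949) = 0.1043 K/W
  R_borosilicate glass = L/(kA) = 3.31×10^-4/(1.20·0.949) = 2.907×10^-4 K/W
  R_polyurethane foam = L/(kA) = 0.0132/(0.0281·0.949) = 0.4950 K/W
  R_plate glass = L/(kA) = 3.17×10^-4/(0.722·0.949) = 4.627×10^-4 K/W
  R_conv,out = 1/(hA) = 1/(28.8·0.949) = 0.03659 K/W
ΣR = 0.1043 + 2.907×10^-4 + 0.4950 + 4.627×10^-4 + 0.03659 = 0.6366 K/W
Q = ΔT/ΣR = (23.1 °C − -9.03 °C)/0.6366 = 50.47 W
From the inner boundary to the borosilicate glass/polyurethane foam interface, ΣR_partial = 0.1046 K/W.
T_interface = T_in − Q·ΣR_partial = 23.1 °C − (50.47)(0.1046) = 17.8 °C

T = 17.8 °C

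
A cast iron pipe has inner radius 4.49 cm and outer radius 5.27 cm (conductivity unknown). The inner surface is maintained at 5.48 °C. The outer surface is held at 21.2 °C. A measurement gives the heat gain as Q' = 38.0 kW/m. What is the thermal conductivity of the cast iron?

ΣR = ΔT/Q' = |5.48 − 21.2|/38000 = 4.137×10^-4 m·K/W
ln(r₂/r₁)/(2πk) = 4.137×10^-4 ⇒ k = 0.1602/(2π·4.137×10^-4) = 61.6 W/m·K

k = 61.6 W/m·K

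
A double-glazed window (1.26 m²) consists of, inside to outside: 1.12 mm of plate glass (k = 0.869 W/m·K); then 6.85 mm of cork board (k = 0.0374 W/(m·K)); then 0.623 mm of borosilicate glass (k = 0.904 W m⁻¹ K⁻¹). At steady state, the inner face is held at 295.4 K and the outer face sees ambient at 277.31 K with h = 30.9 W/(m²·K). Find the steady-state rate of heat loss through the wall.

Q = 105 W

Treat each layer as a resistance in series:
  R_plate glass = L/(kA) = 0.00112/(0.869·1.26) = 0.001023 K/W
  R_cork board = L/(kA) = 0.00685/(0.0374·1.26) = 0.1454 K/W
  R_borosilicate glass = L/(kA) = 6.23×10^-4/(0.904·1.26) = 5.470×10^-4 K/W
  R_conv,out = 1/(hA) = 1/(30.9·1.26) = 0.02568 K/W
ΣR = 0.001023 + 0.1454 + 5.470×10^-4 + 0.02568 = 0.1726 K/W
Q = ΔT/ΣR = (295.4 K − 277.31 K)/0.1726 = 105 W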